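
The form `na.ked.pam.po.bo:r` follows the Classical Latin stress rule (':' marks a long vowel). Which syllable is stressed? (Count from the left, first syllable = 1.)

Classical Latin: stress the penult if heavy (long vowel or closed), else the antepenult.
Weights: 3 pam H, 4 po L, 5 bo:r H.
The penult (syllable 4, po) is light, so stress falls on the antepenult (syllable 3, pam).
Stress on syllable 3: na.ked.ˈpam.po.bo:r.

3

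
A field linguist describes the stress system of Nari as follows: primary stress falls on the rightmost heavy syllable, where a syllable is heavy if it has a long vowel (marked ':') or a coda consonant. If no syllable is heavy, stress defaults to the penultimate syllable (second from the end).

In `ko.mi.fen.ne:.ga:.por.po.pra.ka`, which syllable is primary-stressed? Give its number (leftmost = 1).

6

Weights: 1 ko L, 2 mi L, 3 fen H, 4 ne: H, 5 ga: H, 6 por H, 7 po L, 8 pra L, 9 ka L.
Heavy syllables in the domain: 3, 4, 5, 6. The rightmost is syllable 6 (por).
Primary stress: syllable 6 → ko.mi.fen.ne:.ga:.ˈpor.po.pra.ka.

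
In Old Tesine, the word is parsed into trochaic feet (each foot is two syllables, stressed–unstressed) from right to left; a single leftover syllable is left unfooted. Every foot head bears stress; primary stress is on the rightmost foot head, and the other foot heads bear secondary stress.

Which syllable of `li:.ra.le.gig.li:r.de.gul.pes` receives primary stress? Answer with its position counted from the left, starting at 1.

Parse right to left into trochaic (ˈσσ) feet: (ˈli:.ra) (ˈle.gig) (ˈli:r.de) (ˈgul.pes).
Foot heads (stressed positions): 1, 3, 5, 7.
End Rule Rightmost: primary stress on the rightmost head = syllable 7.
Primary stress: syllable 7 → li:.ra.le.gig.li:r.de.ˈgul.pes.

7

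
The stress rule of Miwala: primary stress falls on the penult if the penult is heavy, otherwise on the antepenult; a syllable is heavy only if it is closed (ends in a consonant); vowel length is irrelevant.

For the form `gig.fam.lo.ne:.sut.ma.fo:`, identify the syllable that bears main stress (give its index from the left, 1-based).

5

Weights: 5 sut H, 6 ma L, 7 fo: L.
The penult (syllable 6, ma) is light, so stress falls on the antepenult (syllable 5, sut).
Primary stress: syllable 5 → gig.fam.lo.ne:.ˈsut.ma.fo:.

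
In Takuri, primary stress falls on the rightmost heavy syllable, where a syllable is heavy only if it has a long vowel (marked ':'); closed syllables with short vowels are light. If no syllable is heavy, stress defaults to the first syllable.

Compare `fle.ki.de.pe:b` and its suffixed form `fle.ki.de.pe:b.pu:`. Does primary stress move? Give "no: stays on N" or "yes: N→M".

Base `fle.ki.de.pe:b` (4 syllables):
  Weights: 1 fle L, 2 ki L, 3 de L, 4 pe:b H.
  Heavy syllables in the domain: 4. The rightmost is syllable 4 (pe:b).
  → primary stress on syllable 4.
Suffixed `fle.ki.de.pe:b.pu:` (5 syllables):
  Weights: 1 fle L, 2 ki L, 3 de L, 4 pe:b H, 5 pu: H.
  Heavy syllables in the domain: 4, 5. The rightmost is syllable 5 (pu:).
  → primary stress on syllable 5.

yes: 4→5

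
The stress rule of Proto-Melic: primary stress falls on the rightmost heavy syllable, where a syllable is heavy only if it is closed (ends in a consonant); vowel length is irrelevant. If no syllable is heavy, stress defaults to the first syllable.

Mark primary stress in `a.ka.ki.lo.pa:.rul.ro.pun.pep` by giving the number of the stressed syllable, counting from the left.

Weights: 1 a L, 2 ka L, 3 ki L, 4 lo L, 5 pa: L, 6 rul H, 7 ro L, 8 pun H, 9 pep H.
Heavy syllables in the domain: 6, 8, 9. The rightmost is syllable 9 (pep).
Primary stress: syllable 9 → a.ka.ki.lo.pa:.rul.ro.pun.ˈpep.

9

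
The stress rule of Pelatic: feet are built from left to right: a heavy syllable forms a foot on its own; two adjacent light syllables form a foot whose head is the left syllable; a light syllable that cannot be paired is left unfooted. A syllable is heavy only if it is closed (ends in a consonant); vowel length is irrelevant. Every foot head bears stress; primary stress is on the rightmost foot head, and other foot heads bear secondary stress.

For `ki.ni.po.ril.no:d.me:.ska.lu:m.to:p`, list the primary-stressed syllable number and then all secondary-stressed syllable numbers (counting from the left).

primary 9, secondary 1, 4, 5, 6, 8

Weights: 1 ki L, 2 ni L, 3 po L, 4 ril H, 5 no:d H, 6 me: L, 7 ska L, 8 lu:m H, 9 to:p H.
Parse left to right (heavy = foot alone; LL = one foot; stranded L unfooted): (ˈki.ni) po (ˈril) (ˈno:d) (ˈme:.ska) (ˈlu:m) (ˈto:p).
Foot heads: 1, 4, 5, 6, 8, 9.
Primary stress on the rightmost head = syllable 9.
Secondary stress on 1, 4, 5, 6, 8: ˌki.ni.po.ˌril.ˌno:d.ˌme:.ska.ˌlu:m.ˈto:p.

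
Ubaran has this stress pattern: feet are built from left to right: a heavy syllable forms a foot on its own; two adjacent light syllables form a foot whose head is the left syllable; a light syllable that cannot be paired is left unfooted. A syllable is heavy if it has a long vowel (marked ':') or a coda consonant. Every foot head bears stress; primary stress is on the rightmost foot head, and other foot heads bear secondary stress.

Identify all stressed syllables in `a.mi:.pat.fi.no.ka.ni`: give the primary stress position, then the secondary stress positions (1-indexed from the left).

primary 6, secondary 2, 3, 4

Weights: 1 a L, 2 mi: H, 3 pat H, 4 fi L, 5 no L, 6 ka L, 7 ni L.
Parse left to right (heavy = foot alone; LL = one foot; stranded L unfooted): a (ˈmi:) (ˈpat) (ˈfi.no) (ˈka.ni).
Foot heads: 2, 3, 4, 6.
Primary stress on the rightmost head = syllable 6.
Secondary stress on 2, 3, 4: a.ˌmi:.ˌpat.ˌfi.no.ˈka.ni.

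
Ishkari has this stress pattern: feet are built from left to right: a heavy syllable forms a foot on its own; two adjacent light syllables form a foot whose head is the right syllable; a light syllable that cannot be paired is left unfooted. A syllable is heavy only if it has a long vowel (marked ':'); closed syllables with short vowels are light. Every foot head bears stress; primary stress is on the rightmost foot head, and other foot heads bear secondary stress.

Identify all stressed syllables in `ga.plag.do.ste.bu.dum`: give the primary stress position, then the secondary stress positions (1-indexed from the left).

primary 6, secondary 2, 4

Weights: 1 ga L, 2 plag L, 3 do L, 4 ste L, 5 bu L, 6 dum L.
Parse left to right (heavy = foot alone; LL = one foot; stranded L unfooted): (ga.ˈplag) (do.ˈste) (bu.ˈdum).
Foot heads: 2, 4, 6.
Primary stress on the rightmost head = syllable 6.
Secondary stress on 2, 4: ga.ˌplag.do.ˌste.bu.ˈdum.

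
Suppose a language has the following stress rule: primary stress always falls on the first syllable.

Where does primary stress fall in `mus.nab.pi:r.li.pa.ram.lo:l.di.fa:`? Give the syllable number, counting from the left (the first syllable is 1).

The word has 9 syllables; the first syllable is syllable 1 (mus).
Primary stress: syllable 1 → ˈmus.nab.pi:r.li.pa.ram.lo:l.di.fa:.

1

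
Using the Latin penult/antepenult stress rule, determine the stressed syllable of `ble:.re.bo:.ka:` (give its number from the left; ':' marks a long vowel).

Classical Latin: stress the penult if heavy (long vowel or closed), else the antepenult.
Weights: 2 re L, 3 bo: H, 4 ka: H.
The penult (syllable 3, bo:) is heavy, so it takes stress.
Stress on syllable 3: ble:.re.ˈbo:.ka:.

3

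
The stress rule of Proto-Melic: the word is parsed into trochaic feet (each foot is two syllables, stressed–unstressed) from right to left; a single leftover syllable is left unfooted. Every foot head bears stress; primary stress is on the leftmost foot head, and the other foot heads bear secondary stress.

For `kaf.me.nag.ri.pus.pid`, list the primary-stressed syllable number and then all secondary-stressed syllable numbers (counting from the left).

Parse right to left into trochaic (ˈσσ) feet: (ˈkaf.me) (ˈnag.ri) (ˈpus.pid).
Foot heads (stressed positions): 1, 3, 5.
End Rule Leftmost: primary stress on the leftmost head = syllable 1.
Secondary stress on 3, 5: ˈkaf.me.ˌnag.ri.ˌpus.pid.

primary 1, secondary 3, 5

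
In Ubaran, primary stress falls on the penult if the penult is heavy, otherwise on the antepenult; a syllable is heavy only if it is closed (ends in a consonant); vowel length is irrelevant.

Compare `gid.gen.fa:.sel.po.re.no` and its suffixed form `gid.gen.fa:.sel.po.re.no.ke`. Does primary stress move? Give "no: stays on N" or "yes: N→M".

Base `gid.gen.fa:.sel.po.re.no` (7 syllables):
  Weights: 5 po L, 6 re L, 7 no L.
  The penult (syllable 6, re) is light, so stress falls on the antepenult (syllable 5, po).
  → primary stress on syllable 5.
Suffixed `gid.gen.fa:.sel.po.re.no.ke` (8 syllables):
  Weights: 6 re L, 7 no L, 8 ke L.
  The penult (syllable 7, no) is light, so stress falls on the antepenult (syllable 6, re).
  → primary stress on syllable 6.

yes: 5→6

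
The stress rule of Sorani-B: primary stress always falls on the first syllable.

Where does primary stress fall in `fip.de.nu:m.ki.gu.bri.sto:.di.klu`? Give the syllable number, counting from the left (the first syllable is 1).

The word has 9 syllables; the first syllable is syllable 1 (fip).
Primary stress: syllable 1 → ˈfip.de.nu:m.ki.gu.bri.sto:.di.klu.

1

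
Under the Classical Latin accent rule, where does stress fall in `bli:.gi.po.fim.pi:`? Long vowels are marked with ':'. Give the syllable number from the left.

4

Classical Latin: stress the penult if heavy (long vowel or closed), else the antepenult.
Weights: 3 po L, 4 fim H, 5 pi: H.
The penult (syllable 4, fim) is heavy, so it takes stress.
Stress on syllable 4: bli:.gi.po.ˈfim.pi:.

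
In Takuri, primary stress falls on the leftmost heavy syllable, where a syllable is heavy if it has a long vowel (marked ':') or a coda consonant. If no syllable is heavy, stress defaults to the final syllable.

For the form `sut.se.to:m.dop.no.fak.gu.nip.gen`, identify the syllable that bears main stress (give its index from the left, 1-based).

1

Weights: 1 sut H, 2 se L, 3 to:m H, 4 dop H, 5 no L, 6 fak H, 7 gu L, 8 nip H, 9 gen H.
Heavy syllables in the domain: 1, 3, 4, 6, 8, 9. The leftmost is syllable 1 (sut).
Primary stress: syllable 1 → ˈsut.se.to:m.dop.no.fak.gu.nip.gen.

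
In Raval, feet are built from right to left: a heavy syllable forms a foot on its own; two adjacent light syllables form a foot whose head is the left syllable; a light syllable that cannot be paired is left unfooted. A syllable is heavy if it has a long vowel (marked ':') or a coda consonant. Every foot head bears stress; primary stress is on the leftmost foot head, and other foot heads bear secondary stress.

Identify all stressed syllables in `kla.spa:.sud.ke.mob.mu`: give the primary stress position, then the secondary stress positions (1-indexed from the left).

primary 2, secondary 3, 5

Weights: 1 kla L, 2 spa: H, 3 sud H, 4 ke L, 5 mob H, 6 mu L.
Parse right to left (heavy = foot alone; LL = one foot; stranded L unfooted): kla (ˈspa:) (ˈsud) ke (ˈmob) mu.
Foot heads: 2, 3, 5.
Primary stress on the leftmost head = syllable 2.
Secondary stress on 3, 5: kla.ˈspa:.ˌsud.ke.ˌmob.mu.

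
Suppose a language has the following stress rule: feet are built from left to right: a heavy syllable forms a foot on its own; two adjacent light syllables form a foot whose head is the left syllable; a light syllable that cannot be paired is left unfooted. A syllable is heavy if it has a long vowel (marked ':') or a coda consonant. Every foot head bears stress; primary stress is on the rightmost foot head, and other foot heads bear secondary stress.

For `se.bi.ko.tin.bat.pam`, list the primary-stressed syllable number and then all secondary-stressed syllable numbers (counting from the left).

Weights: 1 se L, 2 bi L, 3 ko L, 4 tin H, 5 bat H, 6 pam H.
Parse left to right (heavy = foot alone; LL = one foot; stranded L unfooted): (ˈse.bi) ko (ˈtin) (ˈbat) (ˈpam).
Foot heads: 1, 4, 5, 6.
Primary stress on the rightmost head = syllable 6.
Secondary stress on 1, 4, 5: ˌse.bi.ko.ˌtin.ˌbat.ˈpam.

primary 6, secondary 1, 4, 5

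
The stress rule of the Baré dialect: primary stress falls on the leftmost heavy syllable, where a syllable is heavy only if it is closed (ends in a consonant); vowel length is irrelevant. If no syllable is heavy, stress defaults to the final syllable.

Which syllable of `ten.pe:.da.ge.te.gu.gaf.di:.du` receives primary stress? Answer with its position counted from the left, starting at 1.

Weights: 1 ten H, 2 pe: L, 3 da L, 4 ge L, 5 te L, 6 gu L, 7 gaf H, 8 di: L, 9 du L.
Heavy syllables in the domain: 1, 7. The leftmost is syllable 1 (ten).
Primary stress: syllable 1 → ˈten.pe:.da.ge.te.gu.gaf.di:.du.

1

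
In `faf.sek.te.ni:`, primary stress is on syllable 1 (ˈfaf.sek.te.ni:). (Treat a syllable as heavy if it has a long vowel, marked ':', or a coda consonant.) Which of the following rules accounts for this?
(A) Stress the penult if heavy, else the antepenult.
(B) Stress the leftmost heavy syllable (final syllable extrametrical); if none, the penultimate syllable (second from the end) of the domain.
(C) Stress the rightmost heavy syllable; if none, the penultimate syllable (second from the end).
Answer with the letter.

Rule A → syllable 2 (observed: 1).
Rule B → syllable 1 ✓.
Rule C → syllable 4 (observed: 1).

B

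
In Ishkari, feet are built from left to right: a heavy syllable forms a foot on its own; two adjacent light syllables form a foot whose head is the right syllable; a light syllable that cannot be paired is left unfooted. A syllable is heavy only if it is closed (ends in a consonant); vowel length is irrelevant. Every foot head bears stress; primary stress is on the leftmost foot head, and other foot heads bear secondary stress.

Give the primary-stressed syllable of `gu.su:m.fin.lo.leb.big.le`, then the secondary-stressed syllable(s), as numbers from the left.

primary 2, secondary 3, 5, 6

Weights: 1 gu L, 2 su:m H, 3 fin H, 4 lo L, 5 leb H, 6 big H, 7 le L.
Parse left to right (heavy = foot alone; LL = one foot; stranded L unfooted): gu (ˈsu:m) (ˈfin) lo (ˈleb) (ˈbig) le.
Foot heads: 2, 3, 5, 6.
Primary stress on the leftmost head = syllable 2.
Secondary stress on 3, 5, 6: gu.ˈsu:m.ˌfin.lo.ˌleb.ˌbig.le.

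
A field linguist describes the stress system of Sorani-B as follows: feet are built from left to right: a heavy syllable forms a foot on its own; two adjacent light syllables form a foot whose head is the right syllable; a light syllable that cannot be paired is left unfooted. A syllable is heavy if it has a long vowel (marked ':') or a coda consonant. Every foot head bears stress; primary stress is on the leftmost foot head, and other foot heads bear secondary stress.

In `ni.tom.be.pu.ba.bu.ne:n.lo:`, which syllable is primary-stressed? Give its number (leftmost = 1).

2

Weights: 1 ni L, 2 tom H, 3 be L, 4 pu L, 5 ba L, 6 bu L, 7 ne:n H, 8 lo: H.
Parse left to right (heavy = foot alone; LL = one foot; stranded L unfooted): ni (ˈtom) (be.ˈpu) (ba.ˈbu) (ˈne:n) (ˈlo:).
Foot heads: 2, 4, 6, 7, 8.
Primary stress on the leftmost head = syllable 2.
Primary stress: syllable 2 → ni.ˈtom.be.pu.ba.bu.ne:n.lo:.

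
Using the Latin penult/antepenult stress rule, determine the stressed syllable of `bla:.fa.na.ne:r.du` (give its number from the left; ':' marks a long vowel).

Classical Latin: stress the penult if heavy (long vowel or closed), else the antepenult.
Weights: 3 na L, 4 ne:r H, 5 du L.
The penult (syllable 4, ne:r) is heavy, so it takes stress.
Stress on syllable 4: bla:.fa.na.ˈne:r.du.

4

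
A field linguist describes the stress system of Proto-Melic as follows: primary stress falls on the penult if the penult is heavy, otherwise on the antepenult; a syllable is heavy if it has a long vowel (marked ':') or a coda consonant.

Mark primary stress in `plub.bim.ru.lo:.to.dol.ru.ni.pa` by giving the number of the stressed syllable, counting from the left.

Weights: 7 ru L, 8 ni L, 9 pa L.
The penult (syllable 8, ni) is light, so stress falls on the antepenult (syllable 7, ru).
Primary stress: syllable 7 → plub.bim.ru.lo:.to.dol.ˈru.ni.pa.

7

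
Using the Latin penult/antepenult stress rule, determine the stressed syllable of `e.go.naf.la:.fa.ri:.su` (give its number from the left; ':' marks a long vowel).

Classical Latin: stress the penult if heavy (long vowel or closed), else the antepenult.
Weights: 5 fa L, 6 ri: H, 7 su L.
The penult (syllable 6, ri:) is heavy, so it takes stress.
Stress on syllable 6: e.go.naf.la:.fa.ˈri:.su.

6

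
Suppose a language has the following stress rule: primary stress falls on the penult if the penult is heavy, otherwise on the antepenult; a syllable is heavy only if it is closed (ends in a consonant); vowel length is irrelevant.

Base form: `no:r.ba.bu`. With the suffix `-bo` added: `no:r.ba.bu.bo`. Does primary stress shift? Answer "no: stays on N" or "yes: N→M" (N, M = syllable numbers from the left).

Base `no:r.ba.bu` (3 syllables):
  Weights: 1 no:r H, 2 ba L, 3 bu L.
  The penult (syllable 2, ba) is light, so stress falls on the antepenult (syllable 1, no:r).
  → primary stress on syllable 1.
Suffixed `no:r.ba.bu.bo` (4 syllables):
  Weights: 2 ba L, 3 bu L, 4 bo L.
  The penult (syllable 3, bu) is light, so stress falls on the antepenult (syllable 2, ba).
  → primary stress on syllable 2.

yes: 1→2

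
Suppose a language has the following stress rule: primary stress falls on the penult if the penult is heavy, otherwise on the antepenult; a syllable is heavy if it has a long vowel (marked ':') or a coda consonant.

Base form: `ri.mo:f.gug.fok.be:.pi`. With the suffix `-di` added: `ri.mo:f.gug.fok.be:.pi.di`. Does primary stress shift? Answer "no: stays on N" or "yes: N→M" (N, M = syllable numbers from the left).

Base `ri.mo:f.gug.fok.be:.pi` (6 syllables):
  Weights: 4 fok H, 5 be: H, 6 pi L.
  The penult (syllable 5, be:) is heavy, so it takes stress.
  → primary stress on syllable 5.
Suffixed `ri.mo:f.gug.fok.be:.pi.di` (7 syllables):
  Weights: 5 be: H, 6 pi L, 7 di L.
  The penult (syllable 6, pi) is light, so stress falls on the antepenult (syllable 5, be:).
  → primary stress on syllable 5.

no: stays on 5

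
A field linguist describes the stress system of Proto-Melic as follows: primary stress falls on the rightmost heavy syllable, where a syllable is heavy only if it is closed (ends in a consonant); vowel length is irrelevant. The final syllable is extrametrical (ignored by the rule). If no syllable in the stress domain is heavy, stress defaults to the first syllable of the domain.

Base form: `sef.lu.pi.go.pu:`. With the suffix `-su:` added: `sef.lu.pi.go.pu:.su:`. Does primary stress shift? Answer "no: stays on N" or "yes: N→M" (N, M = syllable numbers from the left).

no: stays on 1

Base `sef.lu.pi.go.pu:` (5 syllables):
  The final syllable (5, pu:) is extrametrical; the stress domain is syllables 1–4.
  Weights: 1 sef H, 2 lu L, 3 pi L, 4 go L.
  Heavy syllables in the domain: 1. The rightmost is syllable 1 (sef).
  → primary stress on syllable 1.
Suffixed `sef.lu.pi.go.pu:.su:` (6 syllables):
  The final syllable (6, su:) is extrametrical; the stress domain is syllables 1–5.
  Weights: 1 sef H, 2 lu L, 3 pi L, 4 go L, 5 pu: L.
  Heavy syllables in the domain: 1. The rightmost is syllable 1 (sef).
  → primary stress on syllable 1.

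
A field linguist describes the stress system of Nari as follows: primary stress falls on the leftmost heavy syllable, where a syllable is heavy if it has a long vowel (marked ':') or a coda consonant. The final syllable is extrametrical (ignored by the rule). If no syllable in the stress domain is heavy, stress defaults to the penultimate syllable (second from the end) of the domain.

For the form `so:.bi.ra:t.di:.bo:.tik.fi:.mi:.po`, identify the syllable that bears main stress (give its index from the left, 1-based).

1

The final syllable (9, po) is extrametrical; the stress domain is syllables 1–8.
Weights: 1 so: H, 2 bi L, 3 ra:t H, 4 di: H, 5 bo: H, 6 tik H, 7 fi: H, 8 mi: H.
Heavy syllables in the domain: 1, 3, 4, 5, 6, 7, 8. The leftmost is syllable 1 (so:).
Primary stress: syllable 1 → ˈso:.bi.ra:t.di:.bo:.tik.fi:.mi:.po.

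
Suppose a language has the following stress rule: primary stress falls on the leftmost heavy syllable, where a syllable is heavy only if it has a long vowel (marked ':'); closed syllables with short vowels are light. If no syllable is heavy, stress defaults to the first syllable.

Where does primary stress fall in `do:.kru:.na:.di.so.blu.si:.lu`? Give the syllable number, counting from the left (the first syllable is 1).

1

Weights: 1 do: H, 2 kru: H, 3 na: H, 4 di L, 5 so L, 6 blu L, 7 si: H, 8 lu L.
Heavy syllables in the domain: 1, 2, 3, 7. The leftmost is syllable 1 (do:).
Primary stress: syllable 1 → ˈdo:.kru:.na:.di.so.blu.si:.lu.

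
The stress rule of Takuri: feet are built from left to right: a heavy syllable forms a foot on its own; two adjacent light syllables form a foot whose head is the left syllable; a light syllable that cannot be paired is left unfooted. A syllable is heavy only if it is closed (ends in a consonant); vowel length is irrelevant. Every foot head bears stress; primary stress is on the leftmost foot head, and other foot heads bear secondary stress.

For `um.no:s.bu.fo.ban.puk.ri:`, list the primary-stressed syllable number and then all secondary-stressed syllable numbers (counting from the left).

primary 1, secondary 2, 3, 5, 6

Weights: 1 um H, 2 no:s H, 3 bu L, 4 fo L, 5 ban H, 6 puk H, 7 ri: L.
Parse left to right (heavy = foot alone; LL = one foot; stranded L unfooted): (ˈum) (ˈno:s) (ˈbu.fo) (ˈban) (ˈpuk) ri:.
Foot heads: 1, 2, 3, 5, 6.
Primary stress on the leftmost head = syllable 1.
Secondary stress on 2, 3, 5, 6: ˈum.ˌno:s.ˌbu.fo.ˌban.ˌpuk.ri:.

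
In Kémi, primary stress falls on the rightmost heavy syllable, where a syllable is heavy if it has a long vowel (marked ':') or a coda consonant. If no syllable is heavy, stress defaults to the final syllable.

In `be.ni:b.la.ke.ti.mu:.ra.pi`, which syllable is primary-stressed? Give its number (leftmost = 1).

Weights: 1 be L, 2 ni:b H, 3 la L, 4 ke L, 5 ti L, 6 mu: H, 7 ra L, 8 pi L.
Heavy syllables in the domain: 2, 6. The rightmost is syllable 6 (mu:).
Primary stress: syllable 6 → be.ni:b.la.ke.ti.ˈmu:.ra.pi.

6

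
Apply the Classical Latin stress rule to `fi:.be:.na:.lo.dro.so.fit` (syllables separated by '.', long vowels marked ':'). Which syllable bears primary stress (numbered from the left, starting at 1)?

Classical Latin: stress the penult if heavy (long vowel or closed), else the antepenult.
Weights: 5 dro L, 6 so L, 7 fit H.
The penult (syllable 6, so) is light, so stress falls on the antepenult (syllable 5, dro).
Stress on syllable 5: fi:.be:.na:.lo.ˈdro.so.fit.

5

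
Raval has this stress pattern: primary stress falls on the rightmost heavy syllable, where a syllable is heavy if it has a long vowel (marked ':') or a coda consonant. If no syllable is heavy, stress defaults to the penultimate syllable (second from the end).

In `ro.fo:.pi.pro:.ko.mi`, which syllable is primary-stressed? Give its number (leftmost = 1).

4

Weights: 1 ro L, 2 fo: H, 3 pi L, 4 pro: H, 5 ko L, 6 mi L.
Heavy syllables in the domain: 2, 4. The rightmost is syllable 4 (pro:).
Primary stress: syllable 4 → ro.fo:.pi.ˈpro:.ko.mi.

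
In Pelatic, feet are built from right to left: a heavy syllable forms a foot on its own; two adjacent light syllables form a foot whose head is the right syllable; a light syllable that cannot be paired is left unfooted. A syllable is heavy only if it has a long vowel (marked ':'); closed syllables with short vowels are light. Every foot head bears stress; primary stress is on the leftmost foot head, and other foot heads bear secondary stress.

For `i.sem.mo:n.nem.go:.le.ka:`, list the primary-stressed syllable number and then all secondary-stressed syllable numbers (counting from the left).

primary 2, secondary 3, 5, 7

Weights: 1 i L, 2 sem L, 3 mo:n H, 4 nem L, 5 go: H, 6 le L, 7 ka: H.
Parse right to left (heavy = foot alone; LL = one foot; stranded L unfooted): (i.ˈsem) (ˈmo:n) nem (ˈgo:) le (ˈka:).
Foot heads: 2, 3, 5, 7.
Primary stress on the leftmost head = syllable 2.
Secondary stress on 3, 5, 7: i.ˈsem.ˌmo:n.nem.ˌgo:.le.ˌka:.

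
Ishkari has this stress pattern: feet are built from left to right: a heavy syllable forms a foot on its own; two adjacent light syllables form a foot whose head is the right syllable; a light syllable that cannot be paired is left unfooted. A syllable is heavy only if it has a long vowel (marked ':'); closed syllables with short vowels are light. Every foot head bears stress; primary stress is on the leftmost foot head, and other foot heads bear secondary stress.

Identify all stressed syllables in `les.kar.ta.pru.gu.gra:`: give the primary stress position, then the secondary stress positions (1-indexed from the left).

Weights: 1 les L, 2 kar L, 3 ta L, 4 pru L, 5 gu L, 6 gra: H.
Parse left to right (heavy = foot alone; LL = one foot; stranded L unfooted): (les.ˈkar) (ta.ˈpru) gu (ˈgra:).
Foot heads: 2, 4, 6.
Primary stress on the leftmost head = syllable 2.
Secondary stress on 4, 6: les.ˈkar.ta.ˌpru.gu.ˌgra:.

primary 2, secondary 4, 6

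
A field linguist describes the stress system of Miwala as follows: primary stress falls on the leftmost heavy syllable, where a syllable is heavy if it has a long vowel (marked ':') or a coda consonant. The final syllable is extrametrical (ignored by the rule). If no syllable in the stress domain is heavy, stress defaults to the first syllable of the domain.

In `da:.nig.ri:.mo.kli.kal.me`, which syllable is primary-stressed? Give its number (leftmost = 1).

1

The final syllable (7, me) is extrametrical; the stress domain is syllables 1–6.
Weights: 1 da: H, 2 nig H, 3 ri: H, 4 mo L, 5 kli L, 6 kal H.
Heavy syllables in the domain: 1, 2, 3, 6. The leftmost is syllable 1 (da:).
Primary stress: syllable 1 → ˈda:.nig.ri:.mo.kli.kal.me.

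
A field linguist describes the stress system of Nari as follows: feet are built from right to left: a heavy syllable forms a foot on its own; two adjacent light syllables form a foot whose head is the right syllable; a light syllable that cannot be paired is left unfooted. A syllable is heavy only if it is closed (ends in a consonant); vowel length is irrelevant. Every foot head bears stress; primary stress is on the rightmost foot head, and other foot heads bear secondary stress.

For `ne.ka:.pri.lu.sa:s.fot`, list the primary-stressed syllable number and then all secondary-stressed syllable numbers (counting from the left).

primary 6, secondary 2, 4, 5

Weights: 1 ne L, 2 ka: L, 3 pri L, 4 lu L, 5 sa:s H, 6 fot H.
Parse right to left (heavy = foot alone; LL = one foot; stranded L unfooted): (ne.ˈka:) (pri.ˈlu) (ˈsa:s) (ˈfot).
Foot heads: 2, 4, 5, 6.
Primary stress on the rightmost head = syllable 6.
Secondary stress on 2, 4, 5: ne.ˌka:.pri.ˌlu.ˌsa:s.ˈfot.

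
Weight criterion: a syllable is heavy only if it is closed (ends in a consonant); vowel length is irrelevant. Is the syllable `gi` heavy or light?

light

`gi`: short vowel, open (no coda). Open (no coda) → light.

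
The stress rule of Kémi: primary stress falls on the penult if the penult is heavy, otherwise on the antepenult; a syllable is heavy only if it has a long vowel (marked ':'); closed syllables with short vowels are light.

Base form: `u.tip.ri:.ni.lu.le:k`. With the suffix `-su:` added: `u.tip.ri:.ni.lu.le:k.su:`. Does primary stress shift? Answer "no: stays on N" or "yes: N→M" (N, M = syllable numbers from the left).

Base `u.tip.ri:.ni.lu.le:k` (6 syllables):
  Weights: 4 ni L, 5 lu L, 6 le:k H.
  The penult (syllable 5, lu) is light, so stress falls on the antepenult (syllable 4, ni).
  → primary stress on syllable 4.
Suffixed `u.tip.ri:.ni.lu.le:k.su:` (7 syllables):
  Weights: 5 lu L, 6 le:k H, 7 su: H.
  The penult (syllable 6, le:k) is heavy, so it takes stress.
  → primary stress on syllable 6.

yes: 4→6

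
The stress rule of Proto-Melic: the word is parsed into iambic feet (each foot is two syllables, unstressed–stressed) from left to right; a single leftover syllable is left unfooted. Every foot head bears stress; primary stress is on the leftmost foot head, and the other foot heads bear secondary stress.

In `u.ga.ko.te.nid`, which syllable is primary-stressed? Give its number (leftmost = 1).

2

Parse left to right into iambic (σˈσ) feet: (u.ˈga) (ko.ˈte) nid. Syllable 5 is left unfooted.
Foot heads (stressed positions): 2, 4.
End Rule Leftmost: primary stress on the leftmost head = syllable 2.
Primary stress: syllable 2 → u.ˈga.ko.te.nid.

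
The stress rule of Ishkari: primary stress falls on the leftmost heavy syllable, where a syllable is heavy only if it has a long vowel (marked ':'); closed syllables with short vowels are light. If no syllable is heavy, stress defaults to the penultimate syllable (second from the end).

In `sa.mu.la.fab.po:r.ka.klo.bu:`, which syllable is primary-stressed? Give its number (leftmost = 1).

5

Weights: 1 sa L, 2 mu L, 3 la L, 4 fab L, 5 po:r H, 6 ka L, 7 klo L, 8 bu: H.
Heavy syllables in the domain: 5, 8. The leftmost is syllable 5 (po:r).
Primary stress: syllable 5 → sa.mu.la.fab.ˈpo:r.ka.klo.bu:.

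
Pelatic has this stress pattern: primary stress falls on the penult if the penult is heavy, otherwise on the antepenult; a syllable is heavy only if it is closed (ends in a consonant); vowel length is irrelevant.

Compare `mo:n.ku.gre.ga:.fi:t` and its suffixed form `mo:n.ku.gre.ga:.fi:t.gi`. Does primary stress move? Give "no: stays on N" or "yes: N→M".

Base `mo:n.ku.gre.ga:.fi:t` (5 syllables):
  Weights: 3 gre L, 4 ga: L, 5 fi:t H.
  The penult (syllable 4, ga:) is light, so stress falls on the antepenult (syllable 3, gre).
  → primary stress on syllable 3.
Suffixed `mo:n.ku.gre.ga:.fi:t.gi` (6 syllables):
  Weights: 4 ga: L, 5 fi:t H, 6 gi L.
  The penult (syllable 5, fi:t) is heavy, so it takes stress.
  → primary stress on syllable 5.

yes: 3→5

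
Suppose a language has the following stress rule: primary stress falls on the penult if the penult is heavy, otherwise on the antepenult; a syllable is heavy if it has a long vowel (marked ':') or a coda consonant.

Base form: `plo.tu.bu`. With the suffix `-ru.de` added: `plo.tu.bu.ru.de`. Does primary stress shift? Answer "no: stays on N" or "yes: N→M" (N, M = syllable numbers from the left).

Base `plo.tu.bu` (3 syllables):
  Weights: 1 plo L, 2 tu L, 3 bu L.
  The penult (syllable 2, tu) is light, so stress falls on the antepenult (syllable 1, plo).
  → primary stress on syllable 1.
Suffixed `plo.tu.bu.ru.de` (5 syllables):
  Weights: 3 bu L, 4 ru L, 5 de L.
  The penult (syllable 4, ru) is light, so stress falls on the antepenult (syllable 3, bu).
  → primary stress on syllable 3.

yes: 1→3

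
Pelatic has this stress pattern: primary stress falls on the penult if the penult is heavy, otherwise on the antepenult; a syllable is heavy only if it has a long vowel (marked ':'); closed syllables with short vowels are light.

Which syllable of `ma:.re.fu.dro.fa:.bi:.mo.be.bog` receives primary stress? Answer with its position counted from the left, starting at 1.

Weights: 7 mo L, 8 be L, 9 bog L.
The penult (syllable 8, be) is light, so stress falls on the antepenult (syllable 7, mo).
Primary stress: syllable 7 → ma:.re.fu.dro.fa:.bi:.ˈmo.be.bog.

7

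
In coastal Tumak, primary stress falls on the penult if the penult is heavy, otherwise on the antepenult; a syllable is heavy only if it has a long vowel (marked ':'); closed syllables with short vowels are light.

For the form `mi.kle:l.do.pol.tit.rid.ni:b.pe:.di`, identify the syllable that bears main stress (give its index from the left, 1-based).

Weights: 7 ni:b H, 8 pe: H, 9 di L.
The penult (syllable 8, pe:) is heavy, so it takes stress.
Primary stress: syllable 8 → mi.kle:l.do.pol.tit.rid.ni:b.ˈpe:.di.

8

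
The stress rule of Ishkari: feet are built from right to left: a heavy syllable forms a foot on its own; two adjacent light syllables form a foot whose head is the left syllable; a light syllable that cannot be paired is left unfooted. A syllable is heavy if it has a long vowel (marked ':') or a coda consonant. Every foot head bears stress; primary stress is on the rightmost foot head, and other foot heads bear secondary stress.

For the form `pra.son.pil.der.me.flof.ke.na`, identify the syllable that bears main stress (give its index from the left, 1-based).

7

Weights: 1 pra L, 2 son H, 3 pil H, 4 der H, 5 me L, 6 flof H, 7 ke L, 8 na L.
Parse right to left (heavy = foot alone; LL = one foot; stranded L unfooted): pra (ˈson) (ˈpil) (ˈder) me (ˈflof) (ˈke.na).
Foot heads: 2, 3, 4, 6, 7.
Primary stress on the rightmost head = syllable 7.
Primary stress: syllable 7 → pra.son.pil.der.me.flof.ˈke.na.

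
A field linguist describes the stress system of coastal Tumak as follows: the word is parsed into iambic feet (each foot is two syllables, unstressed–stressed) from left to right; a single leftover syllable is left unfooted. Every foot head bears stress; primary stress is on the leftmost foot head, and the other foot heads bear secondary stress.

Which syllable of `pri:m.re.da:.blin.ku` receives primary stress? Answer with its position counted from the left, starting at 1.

Parse left to right into iambic (σˈσ) feet: (pri:m.ˈre) (da:.ˈblin) ku. Syllable 5 is left unfooted.
Foot heads (stressed positions): 2, 4.
End Rule Leftmost: primary stress on the leftmost head = syllable 2.
Primary stress: syllable 2 → pri:m.ˈre.da:.blin.ku.

2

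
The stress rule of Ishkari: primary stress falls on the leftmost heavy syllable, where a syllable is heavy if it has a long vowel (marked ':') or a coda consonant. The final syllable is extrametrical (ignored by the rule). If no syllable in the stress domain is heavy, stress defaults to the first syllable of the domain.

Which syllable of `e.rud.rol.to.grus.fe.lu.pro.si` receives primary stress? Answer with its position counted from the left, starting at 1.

The final syllable (9, si) is extrametrical; the stress domain is syllables 1–8.
Weights: 1 e L, 2 rud H, 3 rol H, 4 to L, 5 grus H, 6 fe L, 7 lu L, 8 pro L.
Heavy syllables in the domain: 2, 3, 5. The leftmost is syllable 2 (rud).
Primary stress: syllable 2 → e.ˈrud.rol.to.grus.fe.lu.pro.si.

2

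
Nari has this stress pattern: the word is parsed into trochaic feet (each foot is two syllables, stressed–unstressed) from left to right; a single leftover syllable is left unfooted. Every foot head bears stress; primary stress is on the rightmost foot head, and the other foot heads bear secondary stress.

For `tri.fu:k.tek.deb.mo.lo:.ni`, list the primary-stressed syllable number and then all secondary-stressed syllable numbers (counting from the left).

primary 5, secondary 1, 3

Parse left to right into trochaic (ˈσσ) feet: (ˈtri.fu:k) (ˈtek.deb) (ˈmo.lo:) ni. Syllable 7 is left unfooted.
Foot heads (stressed positions): 1, 3, 5.
End Rule Rightmost: primary stress on the rightmost head = syllable 5.
Secondary stress on 1, 3: ˌtri.fu:k.ˌtek.deb.ˈmo.lo:.ni.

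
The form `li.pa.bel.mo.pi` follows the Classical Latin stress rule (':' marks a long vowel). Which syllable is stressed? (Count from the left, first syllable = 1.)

Classical Latin: stress the penult if heavy (long vowel or closed), else the antepenult.
Weights: 3 bel H, 4 mo L, 5 pi L.
The penult (syllable 4, mo) is light, so stress falls on the antepenult (syllable 3, bel).
Stress on syllable 3: li.pa.ˈbel.mo.pi.

3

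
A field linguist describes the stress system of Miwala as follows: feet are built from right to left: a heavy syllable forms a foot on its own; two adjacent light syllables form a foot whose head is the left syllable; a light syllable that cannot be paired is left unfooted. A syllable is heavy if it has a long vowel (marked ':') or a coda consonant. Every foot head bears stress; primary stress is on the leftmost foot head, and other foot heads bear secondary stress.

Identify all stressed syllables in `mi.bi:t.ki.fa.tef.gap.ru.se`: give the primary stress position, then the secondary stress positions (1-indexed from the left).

primary 2, secondary 3, 5, 6, 7

Weights: 1 mi L, 2 bi:t H, 3 ki L, 4 fa L, 5 tef H, 6 gap H, 7 ru L, 8 se L.
Parse right to left (heavy = foot alone; LL = one foot; stranded L unfooted): mi (ˈbi:t) (ˈki.fa) (ˈtef) (ˈgap) (ˈru.se).
Foot heads: 2, 3, 5, 6, 7.
Primary stress on the leftmost head = syllable 2.
Secondary stress on 3, 5, 6, 7: mi.ˈbi:t.ˌki.fa.ˌtef.ˌgap.ˌru.se.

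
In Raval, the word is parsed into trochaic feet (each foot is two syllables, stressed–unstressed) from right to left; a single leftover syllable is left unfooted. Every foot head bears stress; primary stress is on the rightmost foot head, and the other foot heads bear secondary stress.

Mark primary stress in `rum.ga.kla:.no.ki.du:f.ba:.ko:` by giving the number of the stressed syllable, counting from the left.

Parse right to left into trochaic (ˈσσ) feet: (ˈrum.ga) (ˈkla:.no) (ˈki.du:f) (ˈba:.ko:).
Foot heads (stressed positions): 1, 3, 5, 7.
End Rule Rightmost: primary stress on the rightmost head = syllable 7.
Primary stress: syllable 7 → rum.ga.kla:.no.ki.du:f.ˈba:.ko:.

7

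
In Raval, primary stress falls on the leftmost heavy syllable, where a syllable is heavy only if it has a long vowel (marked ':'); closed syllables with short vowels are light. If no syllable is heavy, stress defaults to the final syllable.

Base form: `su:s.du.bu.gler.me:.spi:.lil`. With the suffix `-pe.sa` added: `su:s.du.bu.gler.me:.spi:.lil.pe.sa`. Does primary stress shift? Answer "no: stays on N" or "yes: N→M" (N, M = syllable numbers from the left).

no: stays on 1

Base `su:s.du.bu.gler.me:.spi:.lil` (7 syllables):
  Weights: 1 su:s H, 2 du L, 3 bu L, 4 gler L, 5 me: H, 6 spi: H, 7 lil L.
  Heavy syllables in the domain: 1, 5, 6. The leftmost is syllable 1 (su:s).
  → primary stress on syllable 1.
Suffixed `su:s.du.bu.gler.me:.spi:.lil.pe.sa` (9 syllables):
  Weights: 1 su:s H, 2 du L, 3 bu L, 4 gler L, 5 me: H, 6 spi: H, 7 lil L, 8 pe L, 9 sa L.
  Heavy syllables in the domain: 1, 5, 6. The leftmost is syllable 1 (su:s).
  → primary stress on syllable 1.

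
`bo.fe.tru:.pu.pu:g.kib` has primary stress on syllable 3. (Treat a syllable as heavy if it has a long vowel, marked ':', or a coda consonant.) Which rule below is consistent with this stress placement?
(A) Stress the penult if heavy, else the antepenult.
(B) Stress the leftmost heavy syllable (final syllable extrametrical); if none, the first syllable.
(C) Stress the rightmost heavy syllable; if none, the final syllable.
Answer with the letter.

Rule A → syllable 5 (observed: 3).
Rule B → syllable 3 ✓.
Rule C → syllable 6 (observed: 3).

B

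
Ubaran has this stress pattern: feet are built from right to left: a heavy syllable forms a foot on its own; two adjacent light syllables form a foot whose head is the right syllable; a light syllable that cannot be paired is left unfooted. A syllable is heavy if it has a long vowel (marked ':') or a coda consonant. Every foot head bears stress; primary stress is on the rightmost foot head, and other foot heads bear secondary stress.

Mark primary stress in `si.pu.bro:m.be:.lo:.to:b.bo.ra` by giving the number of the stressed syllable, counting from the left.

Weights: 1 si L, 2 pu L, 3 bro:m H, 4 be: H, 5 lo: H, 6 to:b H, 7 bo L, 8 ra L.
Parse right to left (heavy = foot alone; LL = one foot; stranded L unfooted): (si.ˈpu) (ˈbro:m) (ˈbe:) (ˈlo:) (ˈto:b) (bo.ˈra).
Foot heads: 2, 3, 4, 5, 6, 8.
Primary stress on the rightmost head = syllable 8.
Primary stress: syllable 8 → si.pu.bro:m.be:.lo:.to:b.bo.ˈra.

8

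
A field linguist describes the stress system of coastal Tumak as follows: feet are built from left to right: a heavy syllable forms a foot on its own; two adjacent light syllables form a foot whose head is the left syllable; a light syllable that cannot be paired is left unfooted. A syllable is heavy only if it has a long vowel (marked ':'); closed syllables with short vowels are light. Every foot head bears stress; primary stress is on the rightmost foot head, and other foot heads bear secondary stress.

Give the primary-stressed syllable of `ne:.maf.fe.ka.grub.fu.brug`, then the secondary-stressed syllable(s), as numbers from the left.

Weights: 1 ne: H, 2 maf L, 3 fe L, 4 ka L, 5 grub L, 6 fu L, 7 brug L.
Parse left to right (heavy = foot alone; LL = one foot; stranded L unfooted): (ˈne:) (ˈmaf.fe) (ˈka.grub) (ˈfu.brug).
Foot heads: 1, 2, 4, 6.
Primary stress on the rightmost head = syllable 6.
Secondary stress on 1, 2, 4: ˌne:.ˌmaf.fe.ˌka.grub.ˈfu.brug.

primary 6, secondary 1, 2, 4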